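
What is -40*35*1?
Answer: -1400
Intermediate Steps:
-40*35*1 = -1400*1 = -1400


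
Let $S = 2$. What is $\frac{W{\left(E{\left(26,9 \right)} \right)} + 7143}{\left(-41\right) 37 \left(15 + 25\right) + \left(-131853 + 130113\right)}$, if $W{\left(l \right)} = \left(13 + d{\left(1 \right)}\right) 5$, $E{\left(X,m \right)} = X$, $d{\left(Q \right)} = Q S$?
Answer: $- \frac{3609}{31210} \approx -0.11564$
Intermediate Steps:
$d{\left(Q \right)} = 2 Q$ ($d{\left(Q \right)} = Q 2 = 2 Q$)
$W{\left(l \right)} = 75$ ($W{\left(l \right)} = \left(13 + 2 \cdot 1\right) 5 = \left(13 + 2\right) 5 = 15 \cdot 5 = 75$)
$\frac{W{\left(E{\left(26,9 \right)} \right)} + 7143}{\left(-41\right) 37 \left(15 + 25\right) + \left(-131853 + 130113\right)} = \frac{75 + 7143}{\left(-41\right) 37 \left(15 + 25\right) + \left(-131853 + 130113\right)} = \frac{7218}{\left(-1517\right) 40 - 1740} = \frac{7218}{-60680 - 1740} = \frac{7218}{-62420} = 7218 \left(- \frac{1}{62420}\right) = - \frac{3609}{31210}$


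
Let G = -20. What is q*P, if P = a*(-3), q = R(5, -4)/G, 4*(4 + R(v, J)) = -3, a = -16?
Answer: 57/5 ≈ 11.400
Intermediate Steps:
R(v, J) = -19/4 (R(v, J) = -4 + (¼)*(-3) = -4 - ¾ = -19/4)
q = 19/80 (q = -19/4/(-20) = -19/4*(-1/20) = 19/80 ≈ 0.23750)
P = 48 (P = -16*(-3) = 48)
q*P = (19/80)*48 = 57/5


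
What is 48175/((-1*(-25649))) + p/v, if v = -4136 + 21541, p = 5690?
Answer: 196885737/89284169 ≈ 2.2052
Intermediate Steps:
v = 17405
48175/((-1*(-25649))) + p/v = 48175/((-1*(-25649))) + 5690/17405 = 48175/25649 + 5690*(1/17405) = 48175*(1/25649) + 1138/3481 = 48175/25649 + 1138/3481 = 196885737/89284169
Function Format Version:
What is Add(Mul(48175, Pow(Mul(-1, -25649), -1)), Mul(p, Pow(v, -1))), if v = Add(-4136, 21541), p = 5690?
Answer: Rational(196885737, 89284169) ≈ 2.2052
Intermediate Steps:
v = 17405
Add(Mul(48175, Pow(Mul(-1, -25649), -1)), Mul(p, Pow(v, -1))) = Add(Mul(48175, Pow(Mul(-1, -25649), -1)), Mul(5690, Pow(17405, -1))) = Add(Mul(48175, Pow(25649, -1)), Mul(5690, Rational(1, 17405))) = Add(Mul(48175, Rational(1, 25649)), Rational(1138, 3481)) = Add(Rational(48175, 25649), Rational(1138, 3481)) = Rational(196885737, 89284169)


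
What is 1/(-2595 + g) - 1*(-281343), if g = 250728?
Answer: 69810482620/248133 ≈ 2.8134e+5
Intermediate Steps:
1/(-2595 + g) - 1*(-281343) = 1/(-2595 + 250728) - 1*(-281343) = 1/248133 + 281343 = 69810482620/248133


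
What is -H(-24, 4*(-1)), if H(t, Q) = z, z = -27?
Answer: 27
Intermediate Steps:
H(t, Q) = -27
-H(-24, 4*(-1)) = -1*(-27) = 27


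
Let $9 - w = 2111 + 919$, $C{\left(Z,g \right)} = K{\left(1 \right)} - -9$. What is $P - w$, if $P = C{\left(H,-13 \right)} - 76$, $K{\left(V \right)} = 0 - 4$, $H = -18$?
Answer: $2950$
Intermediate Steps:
$K{\left(V \right)} = -4$
$C{\left(Z,g \right)} = 5$ ($C{\left(Z,g \right)} = -4 - -9 = -4 + 9 = 5$)
$w = -3021$ ($w = 9 - \left(2111 + 919\right) = 9 - 3030 = -3021$)
$P = -71$ ($P = 5 - 76 = -71$)
$P - w = -71 - -3021 = -71 + 3021 = 2950$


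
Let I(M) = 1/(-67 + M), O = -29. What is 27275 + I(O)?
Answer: 2618399/96 ≈ 27275.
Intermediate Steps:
27275 + I(O) = 27275 + 1/(-67 - 29) = 27275 + 1/(-96) = 27275 - 1/96 = 2618399/96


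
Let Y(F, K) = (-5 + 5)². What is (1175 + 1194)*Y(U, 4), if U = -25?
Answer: 0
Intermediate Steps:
Y(F, K) = 0 (Y(F, K) = 0² = 0)
(1175 + 1194)*Y(U, 4) = (1175 + 1194)*0 = 2369*0 = 0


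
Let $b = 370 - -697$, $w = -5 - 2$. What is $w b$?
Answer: $-7469$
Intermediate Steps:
$w = -7$
$b = 1067$ ($b = 370 + 697 = 1067$)
$w b = \left(-7\right) 1067 = -7469$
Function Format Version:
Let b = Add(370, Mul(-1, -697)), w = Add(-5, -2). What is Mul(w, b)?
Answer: -7469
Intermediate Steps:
w = -7
b = 1067 (b = Add(370, 697) = 1067)
Mul(w, b) = Mul(-7, 1067) = -7469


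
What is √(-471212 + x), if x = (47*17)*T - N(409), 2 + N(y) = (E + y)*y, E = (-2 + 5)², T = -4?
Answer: 2*I*√161342 ≈ 803.35*I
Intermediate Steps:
E = 9 (E = 3² = 9)
N(y) = -2 + y*(9 + y) (N(y) = -2 + (9 + y)*y = -2 + y*(9 + y))
x = -174156 (x = (47*17)*(-4) - (-2 + 409² + 9*409) = 799*(-4) - (-2 + 167281 + 3681) = -3196 - 1*170960 = -3196 - 170960 = -174156)
√(-471212 + x) = √(-471212 - 174156) = √(-645368) = 2*I*√161342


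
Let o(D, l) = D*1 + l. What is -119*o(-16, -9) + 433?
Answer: 3408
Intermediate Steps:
o(D, l) = D + l
-119*o(-16, -9) + 433 = -119*(-16 - 9) + 433 = -119*(-25) + 433 = 2975 + 433 = 3408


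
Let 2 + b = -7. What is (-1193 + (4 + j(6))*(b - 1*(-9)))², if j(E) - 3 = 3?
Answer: 1423249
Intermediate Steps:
b = -9 (b = -2 - 7 = -9)
j(E) = 6 (j(E) = 3 + 3 = 6)
(-1193 + (4 + j(6))*(b - 1*(-9)))² = (-1193 + (4 + 6)*(-9 - 1*(-9)))² = (-1193 + 10*(-9 + 9))² = (-1193 + 10*0)² = (-1193 + 0)² = (-1193)² = 1423249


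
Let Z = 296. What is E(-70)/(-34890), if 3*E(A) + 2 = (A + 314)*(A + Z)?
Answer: -27571/52335 ≈ -0.52682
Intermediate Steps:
E(A) = -⅔ + (296 + A)*(314 + A)/3 (E(A) = -⅔ + ((A + 314)*(A + 296))/3 = -⅔ + ((314 + A)*(296 + A))/3 = -⅔ + ((296 + A)*(314 + A))/3 = -⅔ + (296 + A)*(314 + A)/3)
E(-70)/(-34890) = (92942/3 + (⅓)*(-70)² + (610/3)*(-70))/(-34890) = (92942/3 + (⅓)*4900 - 42700/3)*(-1/34890) = (92942/3 + 4900/3 - 42700/3)*(-1/34890) = (55142/3)*(-1/34890) = -27571/52335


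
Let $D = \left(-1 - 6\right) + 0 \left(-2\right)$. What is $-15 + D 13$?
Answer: $-106$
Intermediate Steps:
$D = -7$ ($D = \left(-1 - 6\right) + 0 = -7 + 0 = -7$)
$-15 + D 13 = -15 - 91 = -106$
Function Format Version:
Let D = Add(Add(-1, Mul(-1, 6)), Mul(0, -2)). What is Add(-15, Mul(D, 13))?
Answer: -106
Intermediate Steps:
D = -7 (D = Add(Add(-1, -6), 0) = Add(-7, 0) = -7)
Add(-15, Mul(D, 13)) = Add(-15, Mul(-7, 13)) = Add(-15, -91) = -106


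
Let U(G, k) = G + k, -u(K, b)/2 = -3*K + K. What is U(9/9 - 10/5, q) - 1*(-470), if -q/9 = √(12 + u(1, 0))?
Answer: 433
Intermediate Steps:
u(K, b) = 4*K (u(K, b) = -2*(-3*K + K) = -(-4)*K = 4*K)
q = -36 (q = -9*√(12 + 4*1) = -9*√(12 + 4) = -9*√16 = -9*4 = -36)
U(9/9 - 10/5, q) - 1*(-470) = ((9/9 - 10/5) - 36) - 1*(-470) = ((9*(⅑) - 10*⅕) - 36) + 470 = ((1 - 2) - 36) + 470 = (-1 - 36) + 470 = -37 + 470 = 433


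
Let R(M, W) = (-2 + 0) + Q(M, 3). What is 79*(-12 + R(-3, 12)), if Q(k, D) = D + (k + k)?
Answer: -1343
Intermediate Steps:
Q(k, D) = D + 2*k
R(M, W) = 1 + 2*M (R(M, W) = (-2 + 0) + (3 + 2*M) = -2 + (3 + 2*M) = 1 + 2*M)
79*(-12 + R(-3, 12)) = 79*(-12 + (1 + 2*(-3))) = 79*(-12 + (1 - 6)) = 79*(-12 - 5) = 79*(-17) = -1343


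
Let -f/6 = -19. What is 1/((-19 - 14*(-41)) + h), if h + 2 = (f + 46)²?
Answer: 1/26153 ≈ 3.8237e-5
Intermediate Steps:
f = 114 (f = -6*(-19) = 114)
h = 25598 (h = -2 + (114 + 46)² = -2 + 160² = -2 + 25600 = 25598)
1/((-19 - 14*(-41)) + h) = 1/((-19 - 14*(-41)) + 25598) = 1/((-19 + 574) + 25598) = 1/(555 + 25598) = 1/26153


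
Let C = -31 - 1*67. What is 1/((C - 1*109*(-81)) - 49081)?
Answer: -1/40350 ≈ -2.4783e-5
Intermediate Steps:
C = -98 (C = -31 - 67 = -98)
1/((C - 1*109*(-81)) - 49081) = 1/((-98 - 1*109*(-81)) - 49081) = 1/((-98 - 109*(-81)) - 49081) = 1/((-98 + 8829) - 49081) = 1/(8731 - 49081) = 1/(-40350) = -1/40350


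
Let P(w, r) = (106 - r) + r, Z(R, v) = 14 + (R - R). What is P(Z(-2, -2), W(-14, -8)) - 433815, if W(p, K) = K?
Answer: -433709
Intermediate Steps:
Z(R, v) = 14 (Z(R, v) = 14 + 0 = 14)
P(w, r) = 106
P(Z(-2, -2), W(-14, -8)) - 433815 = 106 - 433815 = -433709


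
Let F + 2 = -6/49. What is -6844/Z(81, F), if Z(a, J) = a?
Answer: -6844/81 ≈ -84.494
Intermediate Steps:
F = -104/49 (F = -2 - 6/49 = -104/49 ≈ -2.1224)
-6844/Z(81, F) = -6844/81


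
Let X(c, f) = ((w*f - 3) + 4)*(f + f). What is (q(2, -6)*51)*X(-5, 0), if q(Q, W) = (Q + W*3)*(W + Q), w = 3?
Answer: 0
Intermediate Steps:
q(Q, W) = (Q + W)*(Q + 3*W) (q(Q, W) = (Q + 3*W)*(Q + W) = (Q + W)*(Q + 3*W))
X(c, f) = 2*f*(1 + 3*f) (X(c, f) = ((3*f - 3) + 4)*(f + f) = ((-3 + 3*f) + 4)*(2*f) = (1 + 3*f)*(2*f) = 2*f*(1 + 3*f))
(q(2, -6)*51)*X(-5, 0) = ((2² + 3*(-6)² + 4*2*(-6))*51)*(2*0*(1 + 3*0)) = ((4 + 3*36 - 48)*51)*(2*0*(1 + 0)) = ((4 + 108 - 48)*51)*(2*0*1) = (64*51)*0 = 3264*0 = 0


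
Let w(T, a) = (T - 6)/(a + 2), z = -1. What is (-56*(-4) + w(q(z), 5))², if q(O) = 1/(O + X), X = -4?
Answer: 60980481/1225 ≈ 49780.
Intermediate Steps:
q(O) = 1/(-4 + O) (q(O) = 1/(O - 4) = 1/(-4 + O))
w(T, a) = (-6 + T)/(2 + a)
(-56*(-4) + w(q(z), 5))² = (-56*(-4) + (-6 + 1/(-4 - 1))/(2 + 5))² = (224 + (-6 + 1/(-5))/7)² = (224 + (-6 - ⅕)/7)² = (224 + (⅐)*(-31/5))² = (224 - 31/35)² = (7809/35)² = 60980481/1225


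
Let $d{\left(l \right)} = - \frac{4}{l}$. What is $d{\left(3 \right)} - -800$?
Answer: $\frac{2396}{3} \approx 798.67$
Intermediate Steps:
$d{\left(3 \right)} - -800 = - \frac{4}{3} - -800 = \left(-4\right) \frac{1}{3} + 800 = - \frac{4}{3} + 800 = \frac{2396}{3}$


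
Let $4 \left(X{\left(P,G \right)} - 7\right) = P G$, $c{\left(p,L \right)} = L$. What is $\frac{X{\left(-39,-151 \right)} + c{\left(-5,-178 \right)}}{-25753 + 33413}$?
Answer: $\frac{1041}{6128} \approx 0.16988$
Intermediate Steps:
$X{\left(P,G \right)} = 7 + \frac{G P}{4}$ ($X{\left(P,G \right)} = 7 + \frac{P G}{4} = 7 + \frac{G P}{4}$)
$\frac{X{\left(-39,-151 \right)} + c{\left(-5,-178 \right)}}{-25753 + 33413} = \frac{\left(7 + \frac{1}{4} \left(-151\right) \left(-39\right)\right) - 178}{-25753 + 33413} = \frac{\left(7 + \frac{5889}{4}\right) - 178}{7660} = \left(\frac{5917}{4} - 178\right) \frac{1}{7660} = \frac{5205}{4} \cdot \frac{1}{7660} = \frac{1041}{6128}$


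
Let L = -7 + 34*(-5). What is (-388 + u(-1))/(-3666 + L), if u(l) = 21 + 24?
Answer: 49/549 ≈ 0.089253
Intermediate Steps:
L = -177 (L = -7 - 170 = -177)
u(l) = 45
(-388 + u(-1))/(-3666 + L) = (-388 + 45)/(-3666 - 177) = -343/(-3843) = -343*(-1/3843) = 49/549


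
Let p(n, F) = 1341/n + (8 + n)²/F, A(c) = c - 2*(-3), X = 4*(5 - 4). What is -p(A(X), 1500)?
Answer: -33579/250 ≈ -134.32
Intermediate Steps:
X = 4 (X = 4*1 = 4)
A(c) = 6 + c (A(c) = c + 6 = 6 + c)
p(n, F) = 1341/n + (8 + n)²/F
-p(A(X), 1500) = -(1341/(6 + 4) + (8 + (6 + 4))²/1500) = -(1341/10 + (8 + 10)²/1500) = -(1341*(⅒) + (1/1500)*18²) = -(1341/10 + (1/1500)*324) = -(1341/10 + 27/125) = -1*33579/250 = -33579/250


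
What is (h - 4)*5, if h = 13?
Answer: 45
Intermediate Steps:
(h - 4)*5 = (13 - 4)*5 = 9*5 = 45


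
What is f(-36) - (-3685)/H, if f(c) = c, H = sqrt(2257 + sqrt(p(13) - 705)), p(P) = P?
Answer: -36 + 3685/sqrt(2257 + 2*I*sqrt(173)) ≈ 41.562 - 0.45199*I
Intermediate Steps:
H = sqrt(2257 + 2*I*sqrt(173)) (H = sqrt(2257 + sqrt(13 - 705)) = sqrt(2257 + sqrt(-692)) = sqrt(2257 + 2*I*sqrt(173)) ≈ 47.509 + 0.2769*I)
f(-36) - (-3685)/H = -36 - (-3685)/(sqrt(2257 + 2*I*sqrt(173))) = -36 - (-3685)/sqrt(2257 + 2*I*sqrt(173)) = -36 + 3685/sqrt(2257 + 2*I*sqrt(173))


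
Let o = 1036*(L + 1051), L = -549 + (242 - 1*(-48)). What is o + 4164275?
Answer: 4984787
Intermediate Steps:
L = -259 (L = -549 + (242 + 48) = -549 + 290 = -259)
o = 820512 (o = 1036*(-259 + 1051) = 1036*792 = 820512)
o + 4164275 = 820512 + 4164275 = 4984787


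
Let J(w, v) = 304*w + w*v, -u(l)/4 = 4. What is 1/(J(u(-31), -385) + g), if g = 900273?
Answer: 1/901569 ≈ 1.1092e-6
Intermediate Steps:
u(l) = -16 (u(l) = -4*4 = -16)
J(w, v) = 304*w + v*w
1/(J(u(-31), -385) + g) = 1/(-16*(304 - 385) + 900273) = 1/(-16*(-81) + 900273) = 1/(1296 + 900273) = 1/901569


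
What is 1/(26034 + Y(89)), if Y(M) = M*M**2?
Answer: 1/731003 ≈ 1.3680e-6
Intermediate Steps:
Y(M) = M**3
1/(26034 + Y(89)) = 1/(26034 + 89**3) = 1/(26034 + 704969) = 1/731003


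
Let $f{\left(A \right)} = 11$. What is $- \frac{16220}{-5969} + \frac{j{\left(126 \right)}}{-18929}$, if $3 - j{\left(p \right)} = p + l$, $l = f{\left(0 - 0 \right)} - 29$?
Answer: $\frac{307655125}{112987201} \approx 2.7229$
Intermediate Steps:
$l = -18$ ($l = 11 - 29 = -18$)
$j{\left(p \right)} = 21 - p$ ($j{\left(p \right)} = 3 - \left(p - 18\right) = 3 - \left(-18 + p\right) = 21 - p$)
$- \frac{16220}{-5969} + \frac{j{\left(126 \right)}}{-18929} = - \frac{16220}{-5969} + \frac{21 - 126}{-18929} = \left(-16220\right) \left(- \frac{1}{5969}\right) + \left(21 - 126\right) \left(- \frac{1}{18929}\right) = \frac{16220}{5969} - - \frac{105}{18929} = \frac{16220}{5969} + \frac{105}{18929} = \frac{307655125}{112987201}$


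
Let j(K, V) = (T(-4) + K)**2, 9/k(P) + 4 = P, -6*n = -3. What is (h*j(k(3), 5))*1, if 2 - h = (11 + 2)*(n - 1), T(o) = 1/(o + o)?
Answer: 90593/128 ≈ 707.76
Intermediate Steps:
n = 1/2 (n = -1/6*(-3) = 1/2 ≈ 0.50000)
T(o) = 1/(2*o)
h = 17/2 (h = 2 - (11 + 2)*(1/2 - 1) = 2 - 13*(-1)/2 = 2 - 1*(-13/2) = 2 + 13/2 = 17/2 ≈ 8.5000)
k(P) = 9/(-4 + P)
j(K, V) = (-1/8 + K)**2 (j(K, V) = ((1/2)/(-4) + K)**2 = ((1/2)*(-1/4) + K)**2 = (-1/8 + K)**2)
(h*j(k(3), 5))*1 = (17*((-1 + 8*(9/(-4 + 3)))**2/64)/2)*1 = (17*((-1 + 8*(9/(-1)))**2/64)/2)*1 = (17*((-1 + 8*(9*(-1)))**2/64)/2)*1 = (17*((-1 + 8*(-9))**2/64)/2)*1 = (17*((-1 - 72)**2/64)/2)*1 = (17*((1/64)*(-73)**2)/2)*1 = (17*((1/64)*5329)/2)*1 = ((17/2)*(5329/64))*1 = (90593/128)*1 = 90593/128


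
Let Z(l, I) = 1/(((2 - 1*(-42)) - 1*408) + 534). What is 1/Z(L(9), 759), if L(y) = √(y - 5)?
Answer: 170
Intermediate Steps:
L(y) = √(-5 + y)
Z(l, I) = 1/170 (Z(l, I) = 1/(((2 + 42) - 408) + 534) = 1/((44 - 408) + 534) = 1/(-364 + 534) = 1/170)
1/Z(L(9), 759) = 1/(1/170) = 170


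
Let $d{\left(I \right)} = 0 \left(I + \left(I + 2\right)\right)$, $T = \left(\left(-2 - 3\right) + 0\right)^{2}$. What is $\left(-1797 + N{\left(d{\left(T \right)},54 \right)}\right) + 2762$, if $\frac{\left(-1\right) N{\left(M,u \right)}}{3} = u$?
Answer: $803$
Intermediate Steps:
$T = 25$ ($T = \left(-5 + 0\right)^{2} = \left(-5\right)^{2} = 25$)
$d{\left(I \right)} = 0$ ($d{\left(I \right)} = 0 \left(I + \left(2 + I\right)\right) = 0 \left(2 + 2 I\right) = 0$)
$N{\left(M,u \right)} = - 3 u$
$\left(-1797 + N{\left(d{\left(T \right)},54 \right)}\right) + 2762 = \left(-1797 - 162\right) + 2762 = -1959 + 2762 = 803$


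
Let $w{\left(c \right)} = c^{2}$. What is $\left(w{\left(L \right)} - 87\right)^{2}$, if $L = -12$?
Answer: $3249$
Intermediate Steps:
$\left(w{\left(L \right)} - 87\right)^{2} = \left(\left(-12\right)^{2} - 87\right)^{2} = \left(144 - 87\right)^{2} = 57^{2} = 3249$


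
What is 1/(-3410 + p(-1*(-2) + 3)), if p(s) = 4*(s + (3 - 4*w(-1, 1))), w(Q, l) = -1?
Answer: -1/3362 ≈ -0.00029744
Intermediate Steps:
p(s) = 28 + 4*s (p(s) = 4*(s + (3 - 4*(-1))) = 4*(s + (3 + 4)) = 4*(s + 7) = 4*(7 + s) = 28 + 4*s)
1/(-3410 + p(-1*(-2) + 3)) = 1/(-3410 + (28 + 4*(-1*(-2) + 3))) = 1/(-3410 + (28 + 4*(2 + 3))) = 1/(-3410 + (28 + 4*5)) = 1/(-3410 + (28 + 20)) = 1/(-3410 + 48) = 1/(-3362) = -1/3362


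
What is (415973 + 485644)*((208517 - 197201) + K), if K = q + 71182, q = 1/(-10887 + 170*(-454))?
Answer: 6550564301657205/88067 ≈ 7.4382e+10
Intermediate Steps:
q = -1/88067 (q = 1/(-10887 - 77180) = 1/(-88067) = -1/88067 ≈ -1.1355e-5)
K = 6268785193/88067 (K = -1/88067 + 71182 = 6268785193/88067 ≈ 71182.)
(415973 + 485644)*((208517 - 197201) + K) = (415973 + 485644)*((208517 - 197201) + 6268785193/88067) = 901617*(11316 + 6268785193/88067) = 901617*(7265351365/88067) = 6550564301657205/88067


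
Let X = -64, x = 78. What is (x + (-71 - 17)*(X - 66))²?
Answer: 132664324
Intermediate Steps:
(x + (-71 - 17)*(X - 66))² = (78 + (-71 - 17)*(-64 - 66))² = (78 - 88*(-130))² = (78 + 11440)² = 11518² = 132664324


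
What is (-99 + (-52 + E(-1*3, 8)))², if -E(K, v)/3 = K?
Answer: 20164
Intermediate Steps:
E(K, v) = -3*K
(-99 + (-52 + E(-1*3, 8)))² = (-99 + (-52 - (-3)*3))² = (-99 + (-52 - 3*(-3)))² = (-99 + (-52 + 9))² = (-99 - 43)² = (-142)² = 20164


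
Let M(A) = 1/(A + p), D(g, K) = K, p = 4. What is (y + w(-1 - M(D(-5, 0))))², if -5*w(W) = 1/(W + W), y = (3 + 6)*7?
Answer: 2486929/625 ≈ 3979.1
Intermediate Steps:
y = 63 (y = 9*7 = 63)
M(A) = 1/(4 + A) (M(A) = 1/(A + 4) = 1/(4 + A))
w(W) = -1/(10*W) (w(W) = -1/(5*(W + W)) = -1/(2*W)/5 = -1/(10*W))
(y + w(-1 - M(D(-5, 0))))² = (63 - 1/(10*(-1 - 1/(4 + 0))))² = (63 - 1/(10*(-1 - 1/4)))² = (63 - 1/(10*(-1 - 1*¼)))² = (63 - 1/(10*(-1 - ¼)))² = (63 - 1/(10*(-5/4)))² = (63 - ⅒*(-⅘))² = (63 + 2/25)² = (1577/25)² = 2486929/625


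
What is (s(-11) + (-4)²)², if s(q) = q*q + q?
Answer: 15876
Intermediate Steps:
s(q) = q + q² (s(q) = q² + q = q + q²)
(s(-11) + (-4)²)² = (-11*(1 - 11) + (-4)²)² = (-11*(-10) + 16)² = (110 + 16)² = 126² = 15876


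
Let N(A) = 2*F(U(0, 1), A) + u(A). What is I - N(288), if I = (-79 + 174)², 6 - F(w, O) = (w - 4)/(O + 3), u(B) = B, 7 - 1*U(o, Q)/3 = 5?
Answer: 2538979/291 ≈ 8725.0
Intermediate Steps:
U(o, Q) = 6 (U(o, Q) = 21 - 3*5 = 21 - 15 = 6)
F(w, O) = 6 - (-4 + w)/(3 + O) (F(w, O) = 6 - (w - 4)/(O + 3) = 6 - (-4 + w)/(3 + O))
I = 9025 (I = 95² = 9025)
N(A) = A + 2*(16 + 6*A)/(3 + A) (N(A) = 2*((22 - 1*6 + 6*A)/(3 + A)) + A = 2*((22 - 6 + 6*A)/(3 + A)) + A = 2*((16 + 6*A)/(3 + A)) + A = 2*(16 + 6*A)/(3 + A) + A = A + 2*(16 + 6*A)/(3 + A))
I - N(288) = 9025 - (32 + 288² + 15*288)/(3 + 288) = 9025 - (32 + 82944 + 4320)/291 = 9025 - 87296/291 = 2538979/291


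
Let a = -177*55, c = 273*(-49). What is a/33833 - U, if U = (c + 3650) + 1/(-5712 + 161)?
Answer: 1826744518489/187806983 ≈ 9726.7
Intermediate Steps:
c = -13377
U = -53994578/5551 (U = (-13377 + 3650) + 1/(-5712 + 161) = -9727 + 1/(-5551) = -9727 - 1/5551 = -53994578/5551 ≈ -9727.0)
a = -9735
a/33833 - U = -9735/33833 - 1*(-53994578/5551) = -9735*1/33833 + 53994578/5551 = -9735/33833 + 53994578/5551 = 1826744518489/187806983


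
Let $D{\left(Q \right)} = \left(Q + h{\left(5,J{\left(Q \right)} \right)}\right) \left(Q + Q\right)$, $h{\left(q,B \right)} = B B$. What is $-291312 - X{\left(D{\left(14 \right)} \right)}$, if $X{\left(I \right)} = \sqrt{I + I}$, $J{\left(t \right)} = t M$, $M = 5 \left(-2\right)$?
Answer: $-291312 - 28 \sqrt{1401} \approx -2.9236 \cdot 10^{5}$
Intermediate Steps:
$M = -10$
$J{\left(t \right)} = - 10 t$ ($J{\left(t \right)} = t \left(-10\right) = - 10 t$)
$h{\left(q,B \right)} = B^{2}$
$D{\left(Q \right)} = 2 Q \left(Q + 100 Q^{2}\right)$ ($D{\left(Q \right)} = \left(Q + \left(- 10 Q\right)^{2}\right) \left(Q + Q\right) = \left(Q + 100 Q^{2}\right) 2 Q = 2 Q \left(Q + 100 Q^{2}\right)$)
$X{\left(I \right)} = \sqrt{2} \sqrt{I}$ ($X{\left(I \right)} = \sqrt{2 I} = \sqrt{2} \sqrt{I}$)
$-291312 - X{\left(D{\left(14 \right)} \right)} = -291312 - \sqrt{2} \sqrt{14^{2} \left(2 + 200 \cdot 14\right)} = -291312 - \sqrt{2} \sqrt{196 \left(2 + 2800\right)} = -291312 - \sqrt{2} \sqrt{196 \cdot 2802} = -291312 - \sqrt{2} \sqrt{549192} = -291312 - \sqrt{2} \cdot 14 \sqrt{2802} = -291312 - 28 \sqrt{1401}$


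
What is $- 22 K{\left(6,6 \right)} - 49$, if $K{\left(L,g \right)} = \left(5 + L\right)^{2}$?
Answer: $-2711$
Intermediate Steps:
$- 22 K{\left(6,6 \right)} - 49 = - 22 \left(5 + 6\right)^{2} - 49 = - 22 \cdot 11^{2} - 49 = \left(-22\right) 121 - 49 = -2662 - 49 = -2711$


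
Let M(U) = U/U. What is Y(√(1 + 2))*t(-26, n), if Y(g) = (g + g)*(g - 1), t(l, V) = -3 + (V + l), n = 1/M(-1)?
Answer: -168 + 56*√3 ≈ -71.005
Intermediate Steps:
M(U) = 1
n = 1 (n = 1/1 = 1)
t(l, V) = -3 + V + l
Y(g) = 2*g*(-1 + g) (Y(g) = (2*g)*(-1 + g) = 2*g*(-1 + g))
Y(√(1 + 2))*t(-26, n) = (2*√(1 + 2)*(-1 + √(1 + 2)))*(-3 + 1 - 26) = (2*√3*(-1 + √3))*(-28) = -56*√3*(-1 + √3)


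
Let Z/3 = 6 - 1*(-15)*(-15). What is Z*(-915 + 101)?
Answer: 534798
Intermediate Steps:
Z = -657 (Z = 3*(6 - 1*(-15)*(-15)) = 3*(6 + 15*(-15)) = 3*(6 - 225) = 3*(-219) = -657)
Z*(-915 + 101) = -657*(-915 + 101) = -657*(-814) = 534798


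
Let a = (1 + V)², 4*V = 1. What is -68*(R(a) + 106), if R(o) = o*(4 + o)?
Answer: -499137/64 ≈ -7799.0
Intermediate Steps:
V = ¼ (V = (¼)*1 = ¼ ≈ 0.25000)
a = 25/16 (a = (1 + ¼)² = (5/4)² = 25/16 ≈ 1.5625)
-68*(R(a) + 106) = -68*(25*(4 + 25/16)/16 + 106) = -68*((25/16)*(89/16) + 106) = -68*(2225/256 + 106) = -68*29361/256 = -499137/64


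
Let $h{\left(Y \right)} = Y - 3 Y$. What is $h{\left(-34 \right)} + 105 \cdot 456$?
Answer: $47948$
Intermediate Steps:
$h{\left(Y \right)} = - 2 Y$
$h{\left(-34 \right)} + 105 \cdot 456 = \left(-2\right) \left(-34\right) + 105 \cdot 456 = 68 + 47880 = 47948$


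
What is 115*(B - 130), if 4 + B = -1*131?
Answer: -30475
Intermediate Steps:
B = -135 (B = -4 - 1*131 = -4 - 131 = -135)
115*(B - 130) = 115*(-135 - 130) = 115*(-265) = -30475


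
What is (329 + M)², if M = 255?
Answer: 341056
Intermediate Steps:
(329 + M)² = (329 + 255)² = 584² = 341056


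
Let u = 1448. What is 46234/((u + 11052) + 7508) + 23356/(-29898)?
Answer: 228749321/149549796 ≈ 1.5296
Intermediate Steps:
46234/((u + 11052) + 7508) + 23356/(-29898) = 46234/((1448 + 11052) + 7508) + 23356/(-29898) = 46234/(12500 + 7508) + 23356*(-1/29898) = 46234/20008 - 11678/14949 = 46234*(1/20008) - 11678/14949 = 23117/10004 - 11678/14949 = 228749321/149549796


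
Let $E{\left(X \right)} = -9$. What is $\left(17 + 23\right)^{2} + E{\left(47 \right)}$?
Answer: $1591$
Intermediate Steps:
$\left(17 + 23\right)^{2} + E{\left(47 \right)} = \left(17 + 23\right)^{2} - 9 = 40^{2} - 9 = 1600 - 9 = 1591$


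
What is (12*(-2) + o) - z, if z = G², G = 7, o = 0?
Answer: -73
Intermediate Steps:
z = 49 (z = 7² = 49)
(12*(-2) + o) - z = (12*(-2) + 0) - 1*49 = (-24 + 0) - 49 = -24 - 49 = -73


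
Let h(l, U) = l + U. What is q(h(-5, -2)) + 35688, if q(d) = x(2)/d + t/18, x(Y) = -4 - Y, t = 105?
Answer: 1499177/42 ≈ 35695.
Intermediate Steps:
h(l, U) = U + l
q(d) = 35/6 - 6/d (q(d) = (-4 - 1*2)/d + 105/18 = (-4 - 2)/d + 105*(1/18) = -6/d + 35/6 = 35/6 - 6/d)
q(h(-5, -2)) + 35688 = (35/6 - 6/(-2 - 5)) + 35688 = (35/6 - 6/(-7)) + 35688 = (35/6 - 6*(-⅐)) + 35688 = (35/6 + 6/7) + 35688 = 281/42 + 35688 = 1499177/42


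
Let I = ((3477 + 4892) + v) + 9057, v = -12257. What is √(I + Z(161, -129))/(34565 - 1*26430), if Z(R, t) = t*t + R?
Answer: √21971/8135 ≈ 0.018221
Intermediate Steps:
Z(R, t) = R + t² (Z(R, t) = t² + R = R + t²)
I = 5169 (I = ((3477 + 4892) - 12257) + 9057 = (8369 - 12257) + 9057 = -3888 + 9057 = 5169)
√(I + Z(161, -129))/(34565 - 1*26430) = √(5169 + (161 + (-129)²))/(34565 - 1*26430) = √(5169 + (161 + 16641))/(34565 - 26430) = √(5169 + 16802)/8135 = √21971*(1/8135) = √21971/8135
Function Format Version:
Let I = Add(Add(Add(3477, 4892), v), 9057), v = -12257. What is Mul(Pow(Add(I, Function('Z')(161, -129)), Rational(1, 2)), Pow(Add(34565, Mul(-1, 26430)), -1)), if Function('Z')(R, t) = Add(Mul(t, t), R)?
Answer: Mul(Rational(1, 8135), Pow(21971, Rational(1, 2))) ≈ 0.018221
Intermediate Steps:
Function('Z')(R, t) = Add(R, Pow(t, 2)) (Function('Z')(R, t) = Add(Pow(t, 2), R) = Add(R, Pow(t, 2)))
I = 5169 (I = Add(Add(Add(3477, 4892), -12257), 9057) = Add(Add(8369, -12257), 9057) = Add(-3888, 9057) = 5169)
Mul(Pow(Add(I, Function('Z')(161, -129)), Rational(1, 2)), Pow(Add(34565, Mul(-1, 26430)), -1)) = Mul(Pow(Add(5169, Add(161, Pow(-129, 2))), Rational(1, 2)), Pow(Add(34565, Mul(-1, 26430)), -1)) = Mul(Pow(Add(5169, Add(161, 16641)), Rational(1, 2)), Pow(Add(34565, -26430), -1)) = Mul(Pow(Add(5169, 16802), Rational(1, 2)), Pow(8135, -1)) = Mul(Pow(21971, Rational(1, 2)), Rational(1, 8135)) = Mul(Rational(1, 8135), Pow(21971, Rational(1, 2)))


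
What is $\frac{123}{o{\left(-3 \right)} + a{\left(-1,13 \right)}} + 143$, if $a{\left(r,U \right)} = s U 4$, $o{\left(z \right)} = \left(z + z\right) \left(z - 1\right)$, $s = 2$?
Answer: $\frac{18427}{128} \approx 143.96$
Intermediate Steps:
$o{\left(z \right)} = 2 z \left(-1 + z\right)$
$a{\left(r,U \right)} = 8 U$ ($a{\left(r,U \right)} = 2 U 4 = 8 U$)
$\frac{123}{o{\left(-3 \right)} + a{\left(-1,13 \right)}} + 143 = \frac{123}{2 \left(-3\right) \left(-1 - 3\right) + 8 \cdot 13} + 143 = \frac{123}{2 \left(-3\right) \left(-4\right) + 104} + 143 = \frac{123}{24 + 104} + 143 = \frac{123}{128} + 143 = \frac{18427}{128}$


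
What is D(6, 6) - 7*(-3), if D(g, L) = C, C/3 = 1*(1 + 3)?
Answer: 33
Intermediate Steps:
C = 12 (C = 3*(1*(1 + 3)) = 3*(1*4) = 3*4 = 12)
D(g, L) = 12
D(6, 6) - 7*(-3) = 12 - 7*(-3) = 12 + 21 = 33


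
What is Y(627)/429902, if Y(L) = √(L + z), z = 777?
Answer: 3*√39/214951 ≈ 8.7159e-5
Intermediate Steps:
Y(L) = √(777 + L) (Y(L) = √(L + 777) = √(777 + L))
Y(627)/429902 = √(777 + 627)/429902 = √1404*(1/429902) = (6*√39)*(1/429902) = 3*√39/214951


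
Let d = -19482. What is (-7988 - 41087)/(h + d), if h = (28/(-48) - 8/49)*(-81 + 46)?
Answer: 4122300/1634293 ≈ 2.5224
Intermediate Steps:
h = 2195/84 (h = (28*(-1/48) - 8*1/49)*(-35) = (-7/12 - 8/49)*(-35) = -439/588*(-35) = 2195/84 ≈ 26.131)
(-7988 - 41087)/(h + d) = (-7988 - 41087)/(2195/84 - 19482) = -49075/(-1634293/84) = -49075*(-84/1634293) = 4122300/1634293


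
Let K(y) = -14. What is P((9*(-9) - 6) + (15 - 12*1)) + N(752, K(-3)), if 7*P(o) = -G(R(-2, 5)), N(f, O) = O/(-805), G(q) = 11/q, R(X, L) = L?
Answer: -239/805 ≈ -0.29689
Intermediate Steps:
N(f, O) = -O/805 (N(f, O) = O*(-1/805) = -O/805)
P(o) = -11/35 (P(o) = (-11/5)/7 = (-1*11/5)/7 = (⅐)*(-11/5) = -11/35)
P((9*(-9) - 6) + (15 - 12*1)) + N(752, K(-3)) = -11/35 - 1/805*(-14) = -11/35 + 2/115 = -239/805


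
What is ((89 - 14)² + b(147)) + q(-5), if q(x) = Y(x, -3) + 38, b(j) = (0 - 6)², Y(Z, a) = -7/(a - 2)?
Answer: 28502/5 ≈ 5700.4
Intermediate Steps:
Y(Z, a) = -7/(-2 + a)
b(j) = 36 (b(j) = (-6)² = 36)
q(x) = 197/5 (q(x) = -7/(-2 - 3) + 38 = -7/(-5) + 38 = -7*(-⅕) + 38 = 7/5 + 38 = 197/5)
((89 - 14)² + b(147)) + q(-5) = ((89 - 14)² + 36) + 197/5 = (75² + 36) + 197/5 = (5625 + 36) + 197/5 = 5661 + 197/5 = 28502/5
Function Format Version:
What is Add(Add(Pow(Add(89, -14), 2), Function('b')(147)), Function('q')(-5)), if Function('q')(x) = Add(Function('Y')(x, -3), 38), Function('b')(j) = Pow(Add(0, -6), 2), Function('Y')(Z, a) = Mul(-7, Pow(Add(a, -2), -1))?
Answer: Rational(28502, 5) ≈ 5700.4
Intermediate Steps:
Function('Y')(Z, a) = Mul(-7, Pow(Add(-2, a), -1))
Function('b')(j) = 36 (Function('b')(j) = Pow(-6, 2) = 36)
Function('q')(x) = Rational(197, 5) (Function('q')(x) = Add(Mul(-7, Pow(Add(-2, -3), -1)), 38) = Add(Mul(-7, Pow(-5, -1)), 38) = Add(Mul(-7, Rational(-1, 5)), 38) = Add(Rational(7, 5), 38) = Rational(197, 5))
Add(Add(Pow(Add(89, -14), 2), Function('b')(147)), Function('q')(-5)) = Add(Add(Pow(Add(89, -14), 2), 36), Rational(197, 5)) = Add(Add(Pow(75, 2), 36), Rational(197, 5)) = Add(Add(5625, 36), Rational(197, 5)) = Add(5661, Rational(197, 5)) = Rational(28502, 5)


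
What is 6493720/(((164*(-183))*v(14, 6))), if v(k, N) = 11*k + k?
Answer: -811715/630252 ≈ -1.2879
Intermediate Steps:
v(k, N) = 12*k
6493720/(((164*(-183))*v(14, 6))) = 6493720/(((164*(-183))*(12*14))) = 6493720/((-30012*168)) = 6493720/(-5042016) = 6493720*(-1/5042016) = -811715/630252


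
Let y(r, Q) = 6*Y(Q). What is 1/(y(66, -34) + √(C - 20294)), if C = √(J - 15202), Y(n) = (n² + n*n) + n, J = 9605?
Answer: 1/(13668 + √(-20294 + I*√5597)) ≈ 7.3154e-5 - 7.624e-7*I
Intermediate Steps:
Y(n) = n + 2*n² (Y(n) = (n² + n²) + n = 2*n² + n = n + 2*n²)
C = I*√5597 (C = √(9605 - 15202) = √(-5597) = I*√5597 ≈ 74.813*I)
y(r, Q) = 6*Q*(1 + 2*Q) (y(r, Q) = 6*(Q*(1 + 2*Q)) = 6*Q*(1 + 2*Q))
1/(y(66, -34) + √(C - 20294)) = 1/(6*(-34)*(1 + 2*(-34)) + √(I*√5597 - 20294)) = 1/(6*(-34)*(1 - 68) + √(-20294 + I*√5597)) = 1/(6*(-34)*(-67) + √(-20294 + I*√5597)) = 1/(13668 + √(-20294 + I*√5597))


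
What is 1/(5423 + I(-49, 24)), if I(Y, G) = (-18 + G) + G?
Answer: 1/5453 ≈ 0.00018339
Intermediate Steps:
I(Y, G) = -18 + 2*G
1/(5423 + I(-49, 24)) = 1/(5423 + (-18 + 2*24)) = 1/(5423 + (-18 + 48)) = 1/(5423 + 30) = 1/5453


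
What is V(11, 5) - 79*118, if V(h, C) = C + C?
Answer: -9312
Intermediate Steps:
V(h, C) = 2*C
V(11, 5) - 79*118 = 2*5 - 79*118 = 10 - 9322 = -9312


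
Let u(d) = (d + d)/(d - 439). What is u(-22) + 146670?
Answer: 67614914/461 ≈ 1.4667e+5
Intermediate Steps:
u(d) = 2*d/(-439 + d) (u(d) = (2*d)/(-439 + d) = 2*d/(-439 + d))
u(-22) + 146670 = 2*(-22)/(-439 - 22) + 146670 = 2*(-22)/(-461) + 146670 = 2*(-22)*(-1/461) + 146670 = 44/461 + 146670 = 67614914/461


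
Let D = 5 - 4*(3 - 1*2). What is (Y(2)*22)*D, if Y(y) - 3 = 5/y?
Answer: 121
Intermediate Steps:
Y(y) = 3 + 5/y
D = 1 (D = 5 - 4*(3 - 2) = 5 - 4*1 = 5 - 4 = 1)
(Y(2)*22)*D = ((3 + 5/2)*22)*1 = ((11/2)*22)*1 = 121*1 = 121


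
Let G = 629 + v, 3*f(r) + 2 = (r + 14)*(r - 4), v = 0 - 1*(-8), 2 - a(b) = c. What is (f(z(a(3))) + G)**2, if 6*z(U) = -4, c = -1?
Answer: 276257641/729 ≈ 3.7895e+5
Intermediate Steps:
a(b) = 3 (a(b) = 2 - 1*(-1) = 2 + 1 = 3)
z(U) = -2/3 (z(U) = (1/6)*(-4) = -2/3)
v = 8 (v = 0 + 8 = 8)
f(r) = -2/3 + (-4 + r)*(14 + r)/3 (f(r) = -2/3 + ((r + 14)*(r - 4))/3 = -2/3 + ((14 + r)*(-4 + r))/3 = -2/3 + ((-4 + r)*(14 + r))/3 = -2/3 + (-4 + r)*(14 + r)/3)
G = 637 (G = 629 + 8 = 637)
(f(z(a(3))) + G)**2 = ((-58/3 + (-2/3)**2/3 + (10/3)*(-2/3)) + 637)**2 = ((-58/3 + (1/3)*(4/9) - 20/9) + 637)**2 = ((-58/3 + 4/27 - 20/9) + 637)**2 = (-578/27 + 637)**2 = (16621/27)**2 = 276257641/729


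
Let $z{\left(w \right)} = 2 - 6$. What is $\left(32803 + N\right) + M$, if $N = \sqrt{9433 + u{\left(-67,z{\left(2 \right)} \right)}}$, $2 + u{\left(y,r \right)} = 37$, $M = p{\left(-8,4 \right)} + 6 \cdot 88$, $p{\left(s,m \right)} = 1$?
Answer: $33332 + 6 \sqrt{263} \approx 33429.0$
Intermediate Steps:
$z{\left(w \right)} = -4$ ($z{\left(w \right)} = 2 - 6 = -4$)
$M = 529$ ($M = 1 + 6 \cdot 88 = 1 + 528 = 529$)
$u{\left(y,r \right)} = 35$ ($u{\left(y,r \right)} = -2 + 37 = 35$)
$N = 6 \sqrt{263}$ ($N = \sqrt{9433 + 35} = \sqrt{9468} = 6 \sqrt{263} \approx 97.304$)
$\left(32803 + N\right) + M = \left(32803 + 6 \sqrt{263}\right) + 529 = 33332 + 6 \sqrt{263}$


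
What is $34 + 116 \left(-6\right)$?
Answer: $-662$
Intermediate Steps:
$34 + 116 \left(-6\right) = 34 - 696 = -662$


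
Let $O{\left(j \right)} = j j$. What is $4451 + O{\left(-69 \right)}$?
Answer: $9212$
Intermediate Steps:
$O{\left(j \right)} = j^{2}$
$4451 + O{\left(-69 \right)} = 4451 + \left(-69\right)^{2} = 4451 + 4761 = 9212$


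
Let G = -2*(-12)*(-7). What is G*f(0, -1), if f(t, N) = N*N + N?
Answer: 0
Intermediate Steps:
f(t, N) = N + N² (f(t, N) = N² + N = N + N²)
G = -168 (G = 24*(-7) = -168)
G*f(0, -1) = -(-168)*(1 - 1) = -(-168)*0 = -168*0 = 0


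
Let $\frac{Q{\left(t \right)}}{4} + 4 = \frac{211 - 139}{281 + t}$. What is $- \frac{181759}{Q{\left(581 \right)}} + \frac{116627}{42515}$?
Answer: $\frac{3331333019939}{287061280} \approx 11605.0$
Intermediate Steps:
$Q{\left(t \right)} = -16 + \frac{288}{281 + t}$ ($Q{\left(t \right)} = -16 + 4 \frac{211 - 139}{281 + t} = -16 + 4 \frac{72}{281 + t} = -16 + \frac{288}{281 + t}$)
$- \frac{181759}{Q{\left(581 \right)}} + \frac{116627}{42515} = - \frac{181759}{16 \frac{1}{281 + 581} \left(-263 - 581\right)} + \frac{116627}{42515} = - \frac{181759}{16 \cdot \frac{1}{862} \left(-263 - 581\right)} + 116627 \cdot \frac{1}{42515} = - \frac{181759}{16 \cdot \frac{1}{862} \left(-844\right)} + \frac{116627}{42515} = - \frac{181759}{- \frac{6752}{431}} + \frac{116627}{42515} = \left(-181759\right) \left(- \frac{431}{6752}\right) + \frac{116627}{42515} = \frac{78338129}{6752} + \frac{116627}{42515} = \frac{3331333019939}{287061280}$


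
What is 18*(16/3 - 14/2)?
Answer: -30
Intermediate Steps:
18*(16/3 - 14/2) = 18*(16*(⅓) - 14*½) = 18*(16/3 - 7) = 18*(-5/3) = -30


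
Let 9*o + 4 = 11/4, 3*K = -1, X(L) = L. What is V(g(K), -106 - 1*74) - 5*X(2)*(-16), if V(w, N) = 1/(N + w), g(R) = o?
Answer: 1037564/6485 ≈ 159.99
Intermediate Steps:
K = -⅓ (K = (⅓)*(-1) = -⅓ ≈ -0.33333)
o = -5/36 (o = -4/9 + (11/4)/9 = -4/9 + (11*(¼))/9 = -4/9 + (⅑)*(11/4) = -4/9 + 11/36 = -5/36 ≈ -0.13889)
g(R) = -5/36
V(g(K), -106 - 1*74) - 5*X(2)*(-16) = 1/((-106 - 1*74) - 5/36) - 5*2*(-16) = 1/((-106 - 74) - 5/36) - 10*(-16) = 1/(-180 - 5/36) + 160 = 1/(-6485/36) + 160 = -36/6485 + 160 = 1037564/6485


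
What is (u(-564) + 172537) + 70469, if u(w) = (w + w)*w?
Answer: 879198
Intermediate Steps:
u(w) = 2*w² (u(w) = (2*w)*w = 2*w²)
(u(-564) + 172537) + 70469 = (2*(-564)² + 172537) + 70469 = (2*318096 + 172537) + 70469 = (636192 + 172537) + 70469 = 808729 + 70469 = 879198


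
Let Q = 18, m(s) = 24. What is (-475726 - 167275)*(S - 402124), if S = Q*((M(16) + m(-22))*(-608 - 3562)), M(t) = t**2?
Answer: 13772389550924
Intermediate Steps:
S = -21016800 (S = 18*((16**2 + 24)*(-608 - 3562)) = 18*((256 + 24)*(-4170)) = 18*(280*(-4170)) = 18*(-1167600) = -21016800)
(-475726 - 167275)*(S - 402124) = (-475726 - 167275)*(-21016800 - 402124) = -643001*(-21418924) = 13772389550924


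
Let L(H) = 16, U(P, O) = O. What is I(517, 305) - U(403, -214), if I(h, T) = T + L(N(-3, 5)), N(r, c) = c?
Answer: 535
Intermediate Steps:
I(h, T) = 16 + T (I(h, T) = T + 16 = 16 + T)
I(517, 305) - U(403, -214) = (16 + 305) - 1*(-214) = 321 + 214 = 535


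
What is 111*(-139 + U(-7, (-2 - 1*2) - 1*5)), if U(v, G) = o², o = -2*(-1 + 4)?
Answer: -11433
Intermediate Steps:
o = -6 (o = -2*3 = -6)
U(v, G) = 36 (U(v, G) = (-6)² = 36)
111*(-139 + U(-7, (-2 - 1*2) - 1*5)) = 111*(-139 + 36) = 111*(-103) = -11433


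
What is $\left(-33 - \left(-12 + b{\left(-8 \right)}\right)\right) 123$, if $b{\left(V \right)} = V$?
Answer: $-1599$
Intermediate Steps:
$\left(-33 - \left(-12 + b{\left(-8 \right)}\right)\right) 123 = \left(-33 - -20\right) 123 = \left(-33 + \left(12 + 8\right)\right) 123 = \left(-33 + 20\right) 123 = \left(-13\right) 123 = -1599$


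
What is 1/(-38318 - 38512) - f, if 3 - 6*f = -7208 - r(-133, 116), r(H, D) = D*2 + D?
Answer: -16132166/12805 ≈ -1259.8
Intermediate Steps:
r(H, D) = 3*D (r(H, D) = 2*D + D = 3*D)
f = 7559/6 (f = ½ - (-7208 - 3*116)/6 = ½ - (-7208 - 1*348)/6 = ½ - (-7208 - 348)/6 = ½ - ⅙*(-7556) = ½ + 3778/3 = 7559/6 ≈ 1259.8)
1/(-38318 - 38512) - f = 1/(-38318 - 38512) - 1*7559/6 = 1/(-76830) - 7559/6 = -1/76830 - 7559/6 = -16132166/12805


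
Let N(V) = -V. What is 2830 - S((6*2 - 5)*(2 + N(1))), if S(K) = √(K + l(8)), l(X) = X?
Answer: 2830 - √15 ≈ 2826.1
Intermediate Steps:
S(K) = √(8 + K) (S(K) = √(K + 8) = √(8 + K))
2830 - S((6*2 - 5)*(2 + N(1))) = 2830 - √(8 + (6*2 - 5)*(2 - 1*1)) = 2830 - √(8 + (12 - 5)*(2 - 1)) = 2830 - √(8 + 7*1) = 2830 - √(8 + 7) = 2830 - √15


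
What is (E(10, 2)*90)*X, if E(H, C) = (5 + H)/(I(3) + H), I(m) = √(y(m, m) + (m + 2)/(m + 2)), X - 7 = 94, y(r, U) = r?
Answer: 22725/2 ≈ 11363.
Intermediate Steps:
X = 101 (X = 7 + 94 = 101)
I(m) = √(1 + m) (I(m) = √(m + (m + 2)/(m + 2)) = √(m + (2 + m)/(2 + m)) = √(m + 1) = √(1 + m))
E(H, C) = (5 + H)/(2 + H) (E(H, C) = (5 + H)/(√(1 + 3) + H) = (5 + H)/(√4 + H) = (5 + H)/(2 + H))
(E(10, 2)*90)*X = (((5 + 10)/(2 + 10))*90)*101 = ((15/12)*90)*101 = (((1/12)*15)*90)*101 = ((5/4)*90)*101 = (225/2)*101 = 22725/2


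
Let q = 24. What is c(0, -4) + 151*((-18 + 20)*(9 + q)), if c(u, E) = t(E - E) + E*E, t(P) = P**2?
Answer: 9982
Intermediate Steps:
c(u, E) = E**2 (c(u, E) = (E - E)**2 + E*E = 0**2 + E**2 = 0 + E**2 = E**2)
c(0, -4) + 151*((-18 + 20)*(9 + q)) = (-4)**2 + 151*((-18 + 20)*(9 + 24)) = 16 + 151*(2*33) = 16 + 151*66 = 16 + 9966 = 9982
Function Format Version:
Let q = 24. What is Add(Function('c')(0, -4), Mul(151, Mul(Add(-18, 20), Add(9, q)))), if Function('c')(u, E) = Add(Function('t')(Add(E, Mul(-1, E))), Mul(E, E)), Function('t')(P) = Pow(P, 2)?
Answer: 9982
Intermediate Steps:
Function('c')(u, E) = Pow(E, 2) (Function('c')(u, E) = Add(Pow(Add(E, Mul(-1, E)), 2), Mul(E, E)) = Add(Pow(0, 2), Pow(E, 2)) = Add(0, Pow(E, 2)) = Pow(E, 2))
Add(Function('c')(0, -4), Mul(151, Mul(Add(-18, 20), Add(9, q)))) = Add(Pow(-4, 2), Mul(151, Mul(Add(-18, 20), Add(9, 24)))) = Add(16, Mul(151, Mul(2, 33))) = Add(16, Mul(151, 66)) = Add(16, 9966) = 9982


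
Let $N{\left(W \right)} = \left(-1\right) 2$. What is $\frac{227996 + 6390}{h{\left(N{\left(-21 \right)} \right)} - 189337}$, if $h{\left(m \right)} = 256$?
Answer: $- \frac{234386}{189081} \approx -1.2396$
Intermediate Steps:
$N{\left(W \right)} = -2$
$\frac{227996 + 6390}{h{\left(N{\left(-21 \right)} \right)} - 189337} = \frac{227996 + 6390}{256 - 189337} = \frac{234386}{-189081} = 234386 \left(- \frac{1}{189081}\right) = - \frac{234386}{189081}$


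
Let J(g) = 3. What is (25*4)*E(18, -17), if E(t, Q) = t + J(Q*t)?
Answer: 2100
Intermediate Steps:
E(t, Q) = 3 + t (E(t, Q) = t + 3 = 3 + t)
(25*4)*E(18, -17) = (25*4)*(3 + 18) = 100*21 = 2100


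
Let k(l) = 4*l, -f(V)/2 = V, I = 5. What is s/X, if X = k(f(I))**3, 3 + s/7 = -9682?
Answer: 13559/12800 ≈ 1.0593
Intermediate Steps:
f(V) = -2*V
s = -67795 (s = -21 + 7*(-9682) = -21 - 67774 = -67795)
X = -64000 (X = (4*(-2*5))**3 = (4*(-10))**3 = (-40)**3 = -64000)
s/X = -67795/(-64000) = -67795*(-1/64000) = 13559/12800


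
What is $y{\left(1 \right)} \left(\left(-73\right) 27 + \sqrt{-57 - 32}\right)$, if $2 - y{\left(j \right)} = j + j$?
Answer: $0$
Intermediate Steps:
$y{\left(j \right)} = 2 - 2 j$ ($y{\left(j \right)} = 2 - \left(j + j\right) = 2 - 2 j$)
$y{\left(1 \right)} \left(\left(-73\right) 27 + \sqrt{-57 - 32}\right) = \left(2 - 2\right) \left(\left(-73\right) 27 + \sqrt{-57 - 32}\right) = \left(2 - 2\right) \left(-1971 + \sqrt{-89}\right) = 0 \left(-1971 + i \sqrt{89}\right) = 0$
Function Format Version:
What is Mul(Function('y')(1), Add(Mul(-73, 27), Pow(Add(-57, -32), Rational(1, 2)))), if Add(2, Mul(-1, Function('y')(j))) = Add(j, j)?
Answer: 0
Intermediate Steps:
Function('y')(j) = Add(2, Mul(-2, j)) (Function('y')(j) = Add(2, Mul(-1, Add(j, j))) = Add(2, Mul(-1, Mul(2, j))) = Add(2, Mul(-2, j)))
Mul(Function('y')(1), Add(Mul(-73, 27), Pow(Add(-57, -32), Rational(1, 2)))) = Mul(Add(2, Mul(-2, 1)), Add(Mul(-73, 27), Pow(Add(-57, -32), Rational(1, 2)))) = Mul(Add(2, -2), Add(-1971, Pow(-89, Rational(1, 2)))) = Mul(0, Add(-1971, Mul(I, Pow(89, Rational(1, 2))))) = 0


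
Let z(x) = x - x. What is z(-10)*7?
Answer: 0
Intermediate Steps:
z(x) = 0
z(-10)*7 = 0*7 = 0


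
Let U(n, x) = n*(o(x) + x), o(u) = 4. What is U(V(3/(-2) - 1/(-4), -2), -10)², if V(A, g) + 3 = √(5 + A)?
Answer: 459 - 108*√15 ≈ 40.718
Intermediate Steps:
V(A, g) = -3 + √(5 + A)
U(n, x) = n*(4 + x)
U(V(3/(-2) - 1/(-4), -2), -10)² = ((-3 + √(5 + (3/(-2) - 1/(-4))))*(4 - 10))² = ((-3 + √(5 + (3*(-½) - 1*(-¼))))*(-6))² = ((-3 + √(5 + (-3/2 + ¼)))*(-6))² = ((-3 + √(5 - 5/4))*(-6))² = ((-3 + √(15/4))*(-6))² = ((-3 + √15/2)*(-6))² = (18 - 3*√15)²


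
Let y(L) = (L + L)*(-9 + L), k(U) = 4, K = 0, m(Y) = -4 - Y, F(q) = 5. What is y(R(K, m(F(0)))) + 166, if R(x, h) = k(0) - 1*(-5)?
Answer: 166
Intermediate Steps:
R(x, h) = 9 (R(x, h) = 4 - 1*(-5) = 4 + 5 = 9)
y(L) = 2*L*(-9 + L) (y(L) = (2*L)*(-9 + L) = 2*L*(-9 + L))
y(R(K, m(F(0)))) + 166 = 2*9*(-9 + 9) + 166 = 2*9*0 + 166 = 0 + 166 = 166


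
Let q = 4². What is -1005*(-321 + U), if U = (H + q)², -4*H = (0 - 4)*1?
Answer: 32160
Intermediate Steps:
H = 1 (H = -(0 - 4)/4 = -(-1) = -¼*(-4) = 1)
q = 16
U = 289 (U = (1 + 16)² = 17² = 289)
-1005*(-321 + U) = -1005*(-321 + 289) = -1005*(-32) = 32160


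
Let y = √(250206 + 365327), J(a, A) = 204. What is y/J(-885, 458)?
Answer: √615533/204 ≈ 3.8459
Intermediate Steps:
y = √615533 ≈ 784.56
y/J(-885, 458) = √615533/204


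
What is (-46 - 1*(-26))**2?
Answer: 400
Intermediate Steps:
(-46 - 1*(-26))**2 = (-46 + 26)**2 = (-20)**2 = 400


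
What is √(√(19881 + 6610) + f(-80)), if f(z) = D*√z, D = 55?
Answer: √(√26491 + 220*I*√5) ≈ 18.452 + 13.33*I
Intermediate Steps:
f(z) = 55*√z
√(√(19881 + 6610) + f(-80)) = √(√(19881 + 6610) + 55*√(-80)) = √(√26491 + 55*(4*I*√5)) = √(√26491 + 220*I*√5)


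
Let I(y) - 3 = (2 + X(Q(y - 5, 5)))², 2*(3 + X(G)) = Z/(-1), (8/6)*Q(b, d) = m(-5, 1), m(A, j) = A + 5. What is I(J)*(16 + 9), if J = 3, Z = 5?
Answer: 1525/4 ≈ 381.25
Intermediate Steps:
m(A, j) = 5 + A
Q(b, d) = 0 (Q(b, d) = 3*(5 - 5)/4 = (¾)*0 = 0)
X(G) = -11/2 (X(G) = -3 + (5/(-1))/2 = -3 + (5*(-1))/2 = -3 + (½)*(-5) = -3 - 5/2 = -11/2)
I(y) = 61/4 (I(y) = 3 + (2 - 11/2)² = 3 + (-7/2)² = 3 + 49/4 = 61/4)
I(J)*(16 + 9) = 61*(16 + 9)/4 = (61/4)*25 = 1525/4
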